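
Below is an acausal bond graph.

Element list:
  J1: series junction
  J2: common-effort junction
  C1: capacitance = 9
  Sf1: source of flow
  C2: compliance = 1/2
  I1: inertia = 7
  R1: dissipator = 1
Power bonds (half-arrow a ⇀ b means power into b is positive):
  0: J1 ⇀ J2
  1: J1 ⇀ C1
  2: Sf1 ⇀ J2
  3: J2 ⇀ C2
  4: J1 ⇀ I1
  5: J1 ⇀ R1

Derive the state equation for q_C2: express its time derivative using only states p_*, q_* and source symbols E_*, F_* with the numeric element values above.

dq_C2/dt = F_Sf1 + p_I1/7

#2 stroke at Sf1  (Sf1 (Sf) sets flow on bond)
#1 stroke at J1  (C1 outputs effort q/C1)
#3 stroke at J2  (prefer integral on C2)
#0 stroke at J1  (J2 effort already set via bond 3)
#4 stroke at I1  (I1: I, integral causality)
#5 stroke at J1  (J1 flow already set via bond 4)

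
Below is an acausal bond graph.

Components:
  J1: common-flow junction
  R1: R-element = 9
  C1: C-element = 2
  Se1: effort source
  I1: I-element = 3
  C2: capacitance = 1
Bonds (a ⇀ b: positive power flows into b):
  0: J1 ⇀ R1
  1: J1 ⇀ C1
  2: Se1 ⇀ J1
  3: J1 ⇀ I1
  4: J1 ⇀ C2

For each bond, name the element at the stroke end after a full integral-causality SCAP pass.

#2 |J1  (source Se1 imposes e)
#1 |J1  (prefer integral on C1)
#3 |I1  (prefer integral on I1)
#0 |J1  (1-jn J1 has f-setter on 3)
#4 |J1  (1-jn J1 has f-setter on 3)

b0 |J1
b1 |J1
b2 |J1
b3 |I1
b4 |J1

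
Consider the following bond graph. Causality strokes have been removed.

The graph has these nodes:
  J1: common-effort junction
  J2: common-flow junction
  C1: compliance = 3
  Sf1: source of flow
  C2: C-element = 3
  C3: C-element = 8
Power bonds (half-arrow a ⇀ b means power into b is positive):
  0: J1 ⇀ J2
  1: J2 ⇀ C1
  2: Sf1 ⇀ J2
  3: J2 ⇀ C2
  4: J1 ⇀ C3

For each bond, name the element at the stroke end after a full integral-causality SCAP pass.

#0 →J2
#1 →J2
#2 →Sf1
#3 →J2
#4 →J1

bond 2 →Sf1  (Sf1: flow source, stroke at near end)
bond 0 →J2  (J2 flow already set via bond 2)
bond 1 →J2  (common-f at J2 fixed by 2)
bond 3 →J2  (J2 flow already set via bond 2)
bond 4 →J1  (only one effort-in slot at J1)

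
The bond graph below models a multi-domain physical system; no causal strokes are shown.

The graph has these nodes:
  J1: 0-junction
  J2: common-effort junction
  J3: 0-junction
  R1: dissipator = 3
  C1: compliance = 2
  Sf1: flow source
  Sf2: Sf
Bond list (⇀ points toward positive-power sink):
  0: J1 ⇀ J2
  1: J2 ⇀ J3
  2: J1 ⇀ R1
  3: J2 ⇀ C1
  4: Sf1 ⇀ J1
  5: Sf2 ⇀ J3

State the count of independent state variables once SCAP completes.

1  (C1 all integral)

bond 4 |Sf1  (source Sf1 imposes f)
bond 5 |Sf2  (Sf2 fixes flow; stroke at Sf2)
bond 1 |J3  (J3: last free bond brings effort in)
bond 3 |J2  (C1 integral (e out))
bond 0 |J1  (common-e at J2 fixed by 3)
bond 2 |R1  (J1 effort already set via bond 0)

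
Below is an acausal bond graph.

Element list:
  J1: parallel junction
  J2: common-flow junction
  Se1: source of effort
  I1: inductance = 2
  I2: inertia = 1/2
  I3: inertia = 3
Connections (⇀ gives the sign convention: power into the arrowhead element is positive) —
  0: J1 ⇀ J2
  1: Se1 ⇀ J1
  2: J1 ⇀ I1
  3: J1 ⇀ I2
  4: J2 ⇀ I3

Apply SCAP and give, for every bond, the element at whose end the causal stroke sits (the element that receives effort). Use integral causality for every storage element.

bond 1 →J1  (source Se1 imposes e)
bond 0 →J2  (J1 effort already set via bond 1)
bond 2 →I1  (J1: bond 1 brought effort, rest push out)
bond 3 →I2  (0-jn J1 has e-setter on 1)
bond 4 →I3  (J2 needs exactly one f-in)

bond 0 stroke at J2
bond 1 stroke at J1
bond 2 stroke at I1
bond 3 stroke at I2
bond 4 stroke at I3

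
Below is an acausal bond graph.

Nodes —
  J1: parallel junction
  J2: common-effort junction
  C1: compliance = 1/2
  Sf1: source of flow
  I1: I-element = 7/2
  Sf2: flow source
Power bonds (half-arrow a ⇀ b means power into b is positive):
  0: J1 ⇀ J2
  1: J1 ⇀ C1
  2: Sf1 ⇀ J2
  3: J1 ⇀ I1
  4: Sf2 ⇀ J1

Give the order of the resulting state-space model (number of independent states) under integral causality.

2  (C1, I1 all integral)

β2 |Sf1  (Sf1 fixes flow; stroke at Sf1)
β4 |Sf2  (Sf2: flow source, stroke at near end)
β0 |J2  (only one effort-in slot at J2)
β1 |J1  (prefer integral on C1)
β3 |I1  (J1: bond 1 brought effort, rest push out)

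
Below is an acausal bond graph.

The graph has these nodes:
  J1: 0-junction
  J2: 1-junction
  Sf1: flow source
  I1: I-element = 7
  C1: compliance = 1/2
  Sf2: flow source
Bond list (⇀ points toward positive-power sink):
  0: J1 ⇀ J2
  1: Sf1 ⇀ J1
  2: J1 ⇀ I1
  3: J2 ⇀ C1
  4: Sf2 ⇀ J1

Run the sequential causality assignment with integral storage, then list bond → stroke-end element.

b1 →Sf1  (Sf1: flow source, stroke at near end)
b4 →Sf2  (source Sf2 imposes f)
b2 →I1  (I1 integral (f out))
b0 →J1  (closing 0-jn rule on J1)
b3 →J2  (1-jn J2 has f-setter on 0)

bond 0 |J1
bond 1 |Sf1
bond 2 |I1
bond 3 |J2
bond 4 |Sf2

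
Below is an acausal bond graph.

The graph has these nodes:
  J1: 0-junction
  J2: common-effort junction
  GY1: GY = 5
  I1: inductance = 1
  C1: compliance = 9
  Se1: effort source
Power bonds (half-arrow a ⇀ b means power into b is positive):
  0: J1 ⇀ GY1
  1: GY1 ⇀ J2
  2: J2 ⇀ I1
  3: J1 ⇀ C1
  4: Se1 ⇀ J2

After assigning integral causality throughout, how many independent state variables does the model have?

2  (C1, I1 all integral)

#4 |J2  (Se1: effort source, stroke at far end)
#1 |GY1  (J2: bond 4 brought effort, rest push out)
#2 |I1  (common-e at J2 fixed by 4)
#0 |GY1  (GY GY1: same side as bond 1)
#3 |J1  (J1: last free bond brings effort in)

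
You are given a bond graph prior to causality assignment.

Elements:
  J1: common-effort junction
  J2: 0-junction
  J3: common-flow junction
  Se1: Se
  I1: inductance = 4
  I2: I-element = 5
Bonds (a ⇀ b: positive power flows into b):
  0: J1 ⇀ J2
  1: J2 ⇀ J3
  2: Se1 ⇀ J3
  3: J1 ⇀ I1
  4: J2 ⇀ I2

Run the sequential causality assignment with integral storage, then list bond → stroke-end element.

#2 stroke→J3  (source Se1 imposes e)
#1 stroke→J2  (J3 needs exactly one f-in)
#0 stroke→J1  (common-e at J2 fixed by 1)
#4 stroke→I2  (J2 effort already set via bond 1)
#3 stroke→I1  (J1 effort already set via bond 0)

β0 stroke→J1
β1 stroke→J2
β2 stroke→J3
β3 stroke→I1
β4 stroke→I2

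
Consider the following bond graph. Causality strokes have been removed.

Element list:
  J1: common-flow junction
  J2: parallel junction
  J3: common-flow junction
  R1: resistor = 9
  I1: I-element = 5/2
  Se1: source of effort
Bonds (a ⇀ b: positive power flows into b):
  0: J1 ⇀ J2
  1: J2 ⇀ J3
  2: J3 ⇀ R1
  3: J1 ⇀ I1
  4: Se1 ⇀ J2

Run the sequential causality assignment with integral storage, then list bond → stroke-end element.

b0 stroke→J1
b1 stroke→J3
b2 stroke→R1
b3 stroke→I1
b4 stroke→J2

#4 →J2  (Se1 fixes effort; stroke away)
#0 →J1  (0-jn J2 has e-setter on 4)
#1 →J3  (J2 effort already set via bond 4)
#2 →R1  (J3 needs exactly one f-in)
#3 →I1  (J1: last free bond brings flow in)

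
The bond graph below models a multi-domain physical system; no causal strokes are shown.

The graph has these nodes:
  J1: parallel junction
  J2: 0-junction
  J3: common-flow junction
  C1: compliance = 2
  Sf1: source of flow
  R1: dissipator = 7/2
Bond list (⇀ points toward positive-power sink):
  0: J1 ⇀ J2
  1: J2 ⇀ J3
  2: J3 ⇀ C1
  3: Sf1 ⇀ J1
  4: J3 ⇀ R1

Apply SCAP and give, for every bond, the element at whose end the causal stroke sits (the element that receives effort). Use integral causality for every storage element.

bond 3 |Sf1  (Sf1 fixes flow; stroke at Sf1)
bond 0 |J1  (only one effort-in slot at J1)
bond 1 |J2  (only one effort-in slot at J2)
bond 2 |J3  (common-f at J3 fixed by 1)
bond 4 |J3  (J3: bond 1 brought flow, rest push out)

#0 stroke at J1
#1 stroke at J2
#2 stroke at J3
#3 stroke at Sf1
#4 stroke at J3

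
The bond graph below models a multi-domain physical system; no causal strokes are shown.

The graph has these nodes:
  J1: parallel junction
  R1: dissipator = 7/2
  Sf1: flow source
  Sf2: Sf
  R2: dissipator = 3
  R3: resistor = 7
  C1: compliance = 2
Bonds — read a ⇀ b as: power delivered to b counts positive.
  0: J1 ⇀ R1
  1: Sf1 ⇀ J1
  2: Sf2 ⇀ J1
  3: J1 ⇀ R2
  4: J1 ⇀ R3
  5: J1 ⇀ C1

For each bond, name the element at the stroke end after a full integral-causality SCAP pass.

bond 0 stroke→R1
bond 1 stroke→Sf1
bond 2 stroke→Sf2
bond 3 stroke→R2
bond 4 stroke→R3
bond 5 stroke→J1

b1 stroke at Sf1  (Sf1 (Sf) sets flow on bond)
b2 stroke at Sf2  (Sf2 (Sf) sets flow on bond)
b5 stroke at J1  (C1 integral (e out))
b0 stroke at R1  (common-e at J1 fixed by 5)
b3 stroke at R2  (J1 effort already set via bond 5)
b4 stroke at R3  (0-jn J1 has e-setter on 5)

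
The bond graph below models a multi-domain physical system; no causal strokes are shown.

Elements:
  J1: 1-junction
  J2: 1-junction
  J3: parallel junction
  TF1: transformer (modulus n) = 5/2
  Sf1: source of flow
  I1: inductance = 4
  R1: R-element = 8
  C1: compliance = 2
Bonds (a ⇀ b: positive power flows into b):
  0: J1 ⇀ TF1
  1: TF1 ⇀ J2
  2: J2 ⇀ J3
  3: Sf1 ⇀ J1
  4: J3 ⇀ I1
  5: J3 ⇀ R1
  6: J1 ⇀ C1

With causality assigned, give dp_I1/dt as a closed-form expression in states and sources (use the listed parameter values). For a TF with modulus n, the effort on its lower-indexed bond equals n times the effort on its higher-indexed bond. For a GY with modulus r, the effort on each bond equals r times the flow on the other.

dp_I1/dt = 20*F_Sf1 - 2*p_I1

b3 →Sf1  (Sf1 (Sf) sets flow on bond)
b0 →J1  (J1 flow already set via bond 3)
b6 →J1  (J1 flow already set via bond 3)
b1 →TF1  (TF1: transformer flips bond 0)
b2 →J2  (J2 flow already set via bond 1)
b4 →I1  (I1 integral (f out))
b5 →J3  (only one effort-in slot at J3)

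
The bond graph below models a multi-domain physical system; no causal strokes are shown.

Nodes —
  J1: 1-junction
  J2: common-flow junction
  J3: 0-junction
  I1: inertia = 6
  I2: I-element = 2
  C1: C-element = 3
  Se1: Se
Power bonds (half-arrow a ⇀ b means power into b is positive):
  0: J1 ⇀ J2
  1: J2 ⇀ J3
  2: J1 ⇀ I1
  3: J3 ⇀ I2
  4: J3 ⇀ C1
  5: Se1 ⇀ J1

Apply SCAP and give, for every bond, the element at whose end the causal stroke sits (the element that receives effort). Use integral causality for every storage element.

bond 5 →J1  (source Se1 imposes e)
bond 2 →I1  (prefer integral on I1)
bond 0 →J1  (J1 flow already set via bond 2)
bond 1 →J2  (common-f at J2 fixed by 0)
bond 3 →I2  (I2 outputs flow p/I2)
bond 4 →J3  (only one effort-in slot at J3)

b0 |J1
b1 |J2
b2 |I1
b3 |I2
b4 |J3
b5 |J1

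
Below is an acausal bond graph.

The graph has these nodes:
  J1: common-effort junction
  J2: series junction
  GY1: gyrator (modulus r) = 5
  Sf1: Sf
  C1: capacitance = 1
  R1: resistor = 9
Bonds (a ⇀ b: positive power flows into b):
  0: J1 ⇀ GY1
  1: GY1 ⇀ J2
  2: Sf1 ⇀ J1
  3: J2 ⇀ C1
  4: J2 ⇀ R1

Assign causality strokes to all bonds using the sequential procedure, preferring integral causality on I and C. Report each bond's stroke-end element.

β0 |J1
β1 |J2
β2 |Sf1
β3 |J2
β4 |R1

β2 stroke at Sf1  (Sf1: flow source, stroke at near end)
β0 stroke at J1  (J1: last free bond brings effort in)
β1 stroke at J2  (GY1: gyrator matches bond 0)
β3 stroke at J2  (C1 integral (e out))
β4 stroke at R1  (only one flow-in slot at J2)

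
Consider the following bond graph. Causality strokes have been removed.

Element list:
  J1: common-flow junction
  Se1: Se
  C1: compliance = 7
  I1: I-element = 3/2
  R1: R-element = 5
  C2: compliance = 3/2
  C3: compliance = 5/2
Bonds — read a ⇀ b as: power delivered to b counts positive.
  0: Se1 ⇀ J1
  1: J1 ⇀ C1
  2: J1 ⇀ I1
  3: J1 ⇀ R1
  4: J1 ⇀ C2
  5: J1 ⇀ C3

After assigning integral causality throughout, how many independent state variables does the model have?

4  (C1, C2, C3, I1 all integral)

b0 stroke→J1  (Se1 (Se) sets effort on bond)
b1 stroke→J1  (prefer integral on C1)
b2 stroke→I1  (prefer integral on I1)
b3 stroke→J1  (J1 flow already set via bond 2)
b4 stroke→J1  (common-f at J1 fixed by 2)
b5 stroke→J1  (common-f at J1 fixed by 2)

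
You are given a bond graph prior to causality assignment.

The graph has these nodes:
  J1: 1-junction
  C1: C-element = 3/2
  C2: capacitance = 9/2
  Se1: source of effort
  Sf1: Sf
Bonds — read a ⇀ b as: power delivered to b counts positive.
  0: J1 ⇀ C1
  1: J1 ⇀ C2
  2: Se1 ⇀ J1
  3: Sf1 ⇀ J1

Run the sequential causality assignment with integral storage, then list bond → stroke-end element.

bond 2 stroke at J1  (Se1: effort source, stroke at far end)
bond 3 stroke at Sf1  (source Sf1 imposes f)
bond 0 stroke at J1  (common-f at J1 fixed by 3)
bond 1 stroke at J1  (J1 flow already set via bond 3)

#0 |J1
#1 |J1
#2 |J1
#3 |Sf1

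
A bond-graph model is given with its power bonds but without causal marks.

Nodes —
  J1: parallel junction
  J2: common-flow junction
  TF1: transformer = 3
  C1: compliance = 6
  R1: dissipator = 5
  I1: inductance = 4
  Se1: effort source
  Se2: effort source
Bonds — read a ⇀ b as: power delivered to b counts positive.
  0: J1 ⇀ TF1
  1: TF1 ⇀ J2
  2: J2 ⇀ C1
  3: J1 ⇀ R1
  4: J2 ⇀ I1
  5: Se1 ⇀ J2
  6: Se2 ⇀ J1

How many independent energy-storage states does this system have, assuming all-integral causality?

b5 stroke→J2  (Se1: effort source, stroke at far end)
b6 stroke→J1  (Se2: effort source, stroke at far end)
b0 stroke→TF1  (J1: bond 6 brought effort, rest push out)
b3 stroke→R1  (0-jn J1 has e-setter on 6)
b1 stroke→J2  (TF1 one-in-one-out from 0)
b2 stroke→J2  (C1: C, integral causality)
b4 stroke→I1  (closing 1-jn rule on J2)

2  (C1, I1 all integral)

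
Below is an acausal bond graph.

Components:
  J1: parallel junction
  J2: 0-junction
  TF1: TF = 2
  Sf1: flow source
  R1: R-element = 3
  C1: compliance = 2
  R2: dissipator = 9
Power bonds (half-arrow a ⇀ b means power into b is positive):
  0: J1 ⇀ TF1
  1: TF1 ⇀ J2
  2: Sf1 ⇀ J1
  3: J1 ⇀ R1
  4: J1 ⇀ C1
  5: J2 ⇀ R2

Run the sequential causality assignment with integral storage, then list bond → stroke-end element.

bond 2 |Sf1  (Sf1 (Sf) sets flow on bond)
bond 4 |J1  (prefer integral on C1)
bond 0 |TF1  (J1 effort already set via bond 4)
bond 3 |R1  (common-e at J1 fixed by 4)
bond 1 |J2  (TF1 one-in-one-out from 0)
bond 5 |R2  (J2: bond 1 brought effort, rest push out)

#0 stroke→TF1
#1 stroke→J2
#2 stroke→Sf1
#3 stroke→R1
#4 stroke→J1
#5 stroke→R2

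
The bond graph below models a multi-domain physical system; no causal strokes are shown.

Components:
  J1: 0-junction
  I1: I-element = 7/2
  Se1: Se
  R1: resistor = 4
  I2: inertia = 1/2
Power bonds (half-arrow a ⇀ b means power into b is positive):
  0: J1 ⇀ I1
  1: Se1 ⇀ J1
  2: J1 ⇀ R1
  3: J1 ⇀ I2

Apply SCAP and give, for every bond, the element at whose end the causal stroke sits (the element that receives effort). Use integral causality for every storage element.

β0 stroke→I1
β1 stroke→J1
β2 stroke→R1
β3 stroke→I2

#1 stroke at J1  (Se1 (Se) sets effort on bond)
#0 stroke at I1  (0-jn J1 has e-setter on 1)
#2 stroke at R1  (J1: bond 1 brought effort, rest push out)
#3 stroke at I2  (common-e at J1 fixed by 1)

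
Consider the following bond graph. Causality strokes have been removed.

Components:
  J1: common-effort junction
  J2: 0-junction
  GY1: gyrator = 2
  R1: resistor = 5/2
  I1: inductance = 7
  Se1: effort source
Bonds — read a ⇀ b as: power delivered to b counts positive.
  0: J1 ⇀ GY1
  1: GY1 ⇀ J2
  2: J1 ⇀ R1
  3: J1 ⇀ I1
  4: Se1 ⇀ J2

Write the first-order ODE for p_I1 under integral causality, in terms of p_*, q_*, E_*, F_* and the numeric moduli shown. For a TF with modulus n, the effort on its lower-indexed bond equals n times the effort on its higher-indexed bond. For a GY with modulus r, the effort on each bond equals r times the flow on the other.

dp_I1/dt = -5*E_Se1/4 - 5*p_I1/14

bond 4 stroke at J2  (Se1 fixes effort; stroke away)
bond 1 stroke at GY1  (common-e at J2 fixed by 4)
bond 0 stroke at GY1  (through GY1, causality inverts; strokes same side of GY1)
bond 3 stroke at I1  (I1 outputs flow p/I1)
bond 2 stroke at J1  (only one effort-in slot at J1)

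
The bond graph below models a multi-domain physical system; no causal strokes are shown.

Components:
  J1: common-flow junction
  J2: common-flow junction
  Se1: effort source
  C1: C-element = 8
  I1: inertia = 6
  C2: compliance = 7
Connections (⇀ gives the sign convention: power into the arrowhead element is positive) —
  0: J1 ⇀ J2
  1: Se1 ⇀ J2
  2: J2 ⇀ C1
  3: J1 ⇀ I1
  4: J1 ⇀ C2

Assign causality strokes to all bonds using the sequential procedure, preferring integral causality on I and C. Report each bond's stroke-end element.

β0 →J1
β1 →J2
β2 →J2
β3 →I1
β4 →J1

bond 1 stroke at J2  (Se1: effort source, stroke at far end)
bond 2 stroke at J2  (C1 outputs effort q/C1)
bond 0 stroke at J1  (J2 needs exactly one f-in)
bond 3 stroke at I1  (I1 outputs flow p/I1)
bond 4 stroke at J1  (1-jn J1 has f-setter on 3)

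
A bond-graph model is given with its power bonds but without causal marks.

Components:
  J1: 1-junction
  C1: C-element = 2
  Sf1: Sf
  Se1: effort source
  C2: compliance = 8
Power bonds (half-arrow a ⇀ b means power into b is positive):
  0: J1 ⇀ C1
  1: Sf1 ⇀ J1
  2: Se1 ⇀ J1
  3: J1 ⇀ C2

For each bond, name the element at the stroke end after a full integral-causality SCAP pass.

β0 stroke→J1
β1 stroke→Sf1
β2 stroke→J1
β3 stroke→J1

bond 1 stroke at Sf1  (Sf1 (Sf) sets flow on bond)
bond 2 stroke at J1  (source Se1 imposes e)
bond 0 stroke at J1  (common-f at J1 fixed by 1)
bond 3 stroke at J1  (J1: bond 1 brought flow, rest push out)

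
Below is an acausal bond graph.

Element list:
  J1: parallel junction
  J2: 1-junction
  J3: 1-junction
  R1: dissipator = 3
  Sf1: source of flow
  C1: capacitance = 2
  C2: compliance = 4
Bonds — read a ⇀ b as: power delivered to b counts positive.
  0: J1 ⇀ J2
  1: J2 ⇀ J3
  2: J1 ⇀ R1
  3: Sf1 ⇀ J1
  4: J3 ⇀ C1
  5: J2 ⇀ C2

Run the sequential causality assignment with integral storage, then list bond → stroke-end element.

bond 3 stroke at Sf1  (Sf1 fixes flow; stroke at Sf1)
bond 4 stroke at J3  (C1 outputs effort q/C1)
bond 1 stroke at J2  (J3: last free bond brings flow in)
bond 5 stroke at J2  (prefer integral on C2)
bond 0 stroke at J1  (closing 1-jn rule on J2)
bond 2 stroke at R1  (J1 effort already set via bond 0)

β0 stroke at J1
β1 stroke at J2
β2 stroke at R1
β3 stroke at Sf1
β4 stroke at J3
β5 stroke at J2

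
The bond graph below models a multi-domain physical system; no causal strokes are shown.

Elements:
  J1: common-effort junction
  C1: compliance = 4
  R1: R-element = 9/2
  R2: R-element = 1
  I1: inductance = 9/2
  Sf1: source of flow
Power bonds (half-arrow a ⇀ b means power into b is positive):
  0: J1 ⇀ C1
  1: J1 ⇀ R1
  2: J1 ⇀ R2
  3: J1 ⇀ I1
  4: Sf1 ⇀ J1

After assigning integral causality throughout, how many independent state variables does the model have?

2  (C1, I1 all integral)

#4 stroke at Sf1  (Sf1 (Sf) sets flow on bond)
#0 stroke at J1  (C1 integral (e out))
#1 stroke at R1  (0-jn J1 has e-setter on 0)
#2 stroke at R2  (0-jn J1 has e-setter on 0)
#3 stroke at I1  (J1: bond 0 brought effort, rest push out)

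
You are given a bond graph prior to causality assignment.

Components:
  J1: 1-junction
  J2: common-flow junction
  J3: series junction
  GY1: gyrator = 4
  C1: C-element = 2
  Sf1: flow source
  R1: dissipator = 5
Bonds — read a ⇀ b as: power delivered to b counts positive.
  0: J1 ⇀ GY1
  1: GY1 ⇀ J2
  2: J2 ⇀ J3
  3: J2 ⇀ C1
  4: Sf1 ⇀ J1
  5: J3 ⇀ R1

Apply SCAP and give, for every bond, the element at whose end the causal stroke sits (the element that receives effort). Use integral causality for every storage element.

β0 stroke→J1
β1 stroke→J2
β2 stroke→J3
β3 stroke→J2
β4 stroke→Sf1
β5 stroke→R1

#4 stroke at Sf1  (Sf1 (Sf) sets flow on bond)
#0 stroke at J1  (J1: bond 4 brought flow, rest push out)
#1 stroke at J2  (GY1 both-in/both-out from 0)
#3 stroke at J2  (C1: C, integral causality)
#2 stroke at J3  (closing 1-jn rule on J2)
#5 stroke at R1  (closing 1-jn rule on J3)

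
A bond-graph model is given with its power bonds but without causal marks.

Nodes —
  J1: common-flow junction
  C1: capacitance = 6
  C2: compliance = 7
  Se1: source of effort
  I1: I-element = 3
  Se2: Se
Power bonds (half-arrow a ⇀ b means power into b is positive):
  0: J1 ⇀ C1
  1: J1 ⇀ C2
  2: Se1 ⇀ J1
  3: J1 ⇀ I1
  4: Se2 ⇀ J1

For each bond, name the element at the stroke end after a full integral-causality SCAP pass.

#0 stroke at J1
#1 stroke at J1
#2 stroke at J1
#3 stroke at I1
#4 stroke at J1

#2 stroke→J1  (Se1: effort source, stroke at far end)
#4 stroke→J1  (Se2 (Se) sets effort on bond)
#0 stroke→J1  (C1 outputs effort q/C1)
#1 stroke→J1  (C2 integral (e out))
#3 stroke→I1  (J1: last free bond brings flow in)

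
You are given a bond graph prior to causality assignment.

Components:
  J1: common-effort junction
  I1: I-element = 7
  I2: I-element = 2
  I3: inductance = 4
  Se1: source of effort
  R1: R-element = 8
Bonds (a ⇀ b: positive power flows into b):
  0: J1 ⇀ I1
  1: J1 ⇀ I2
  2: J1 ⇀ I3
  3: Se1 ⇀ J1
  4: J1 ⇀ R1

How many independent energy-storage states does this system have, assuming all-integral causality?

β3 stroke at J1  (Se1 (Se) sets effort on bond)
β0 stroke at I1  (J1: bond 3 brought effort, rest push out)
β1 stroke at I2  (J1: bond 3 brought effort, rest push out)
β2 stroke at I3  (common-e at J1 fixed by 3)
β4 stroke at R1  (0-jn J1 has e-setter on 3)

3  (I1, I2, I3 all integral)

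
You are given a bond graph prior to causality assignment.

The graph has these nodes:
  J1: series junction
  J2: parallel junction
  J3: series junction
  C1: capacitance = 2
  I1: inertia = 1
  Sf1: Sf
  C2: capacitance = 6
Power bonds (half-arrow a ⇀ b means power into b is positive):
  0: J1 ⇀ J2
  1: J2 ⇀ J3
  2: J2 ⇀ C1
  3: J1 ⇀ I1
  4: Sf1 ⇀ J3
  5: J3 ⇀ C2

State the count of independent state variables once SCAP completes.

#4 stroke→Sf1  (Sf1: flow source, stroke at near end)
#1 stroke→J3  (common-f at J3 fixed by 4)
#5 stroke→J3  (1-jn J3 has f-setter on 4)
#2 stroke→J2  (C1 integral (e out))
#0 stroke→J1  (J2: bond 2 brought effort, rest push out)
#3 stroke→I1  (only one flow-in slot at J1)

3  (C1, C2, I1 all integral)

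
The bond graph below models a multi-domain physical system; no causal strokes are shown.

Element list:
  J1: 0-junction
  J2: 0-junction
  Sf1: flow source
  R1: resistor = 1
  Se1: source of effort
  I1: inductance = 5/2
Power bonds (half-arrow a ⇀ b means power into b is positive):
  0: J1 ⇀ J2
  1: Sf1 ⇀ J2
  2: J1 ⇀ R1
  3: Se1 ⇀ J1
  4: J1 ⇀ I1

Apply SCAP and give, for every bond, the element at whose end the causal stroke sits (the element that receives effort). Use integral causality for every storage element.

b1 →Sf1  (Sf1 (Sf) sets flow on bond)
b3 →J1  (Se1: effort source, stroke at far end)
b0 →J2  (J1: bond 3 brought effort, rest push out)
b2 →R1  (J1: bond 3 brought effort, rest push out)
b4 →I1  (J1 effort already set via bond 3)

β0 →J2
β1 →Sf1
β2 →R1
β3 →J1
β4 →I1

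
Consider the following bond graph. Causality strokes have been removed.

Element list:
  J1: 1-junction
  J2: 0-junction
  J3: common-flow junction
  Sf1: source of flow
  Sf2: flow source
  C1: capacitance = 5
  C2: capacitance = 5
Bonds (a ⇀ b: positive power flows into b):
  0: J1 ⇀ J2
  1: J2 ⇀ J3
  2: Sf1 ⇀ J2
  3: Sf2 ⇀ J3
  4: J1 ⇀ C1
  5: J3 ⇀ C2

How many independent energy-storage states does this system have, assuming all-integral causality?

bond 2 stroke at Sf1  (Sf1: flow source, stroke at near end)
bond 3 stroke at Sf2  (Sf2 (Sf) sets flow on bond)
bond 1 stroke at J3  (1-jn J3 has f-setter on 3)
bond 5 stroke at J3  (J3 flow already set via bond 3)
bond 0 stroke at J2  (J2 needs exactly one e-in)
bond 4 stroke at J1  (common-f at J1 fixed by 0)

2  (C1, C2 all integral)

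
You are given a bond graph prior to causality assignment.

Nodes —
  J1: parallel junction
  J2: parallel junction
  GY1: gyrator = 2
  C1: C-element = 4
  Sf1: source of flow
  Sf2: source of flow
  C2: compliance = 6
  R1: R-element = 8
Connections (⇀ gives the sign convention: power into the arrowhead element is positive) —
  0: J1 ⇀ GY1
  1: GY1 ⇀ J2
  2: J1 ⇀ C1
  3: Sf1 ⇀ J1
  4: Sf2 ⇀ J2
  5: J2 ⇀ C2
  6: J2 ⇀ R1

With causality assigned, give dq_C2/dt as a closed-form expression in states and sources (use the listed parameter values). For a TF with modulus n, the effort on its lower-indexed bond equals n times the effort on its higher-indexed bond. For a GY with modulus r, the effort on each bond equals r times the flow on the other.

bond 3 stroke→Sf1  (source Sf1 imposes f)
bond 4 stroke→Sf2  (Sf2 fixes flow; stroke at Sf2)
bond 2 stroke→J1  (C1 integral (e out))
bond 0 stroke→GY1  (0-jn J1 has e-setter on 2)
bond 1 stroke→GY1  (GY1: gyrator matches bond 0)
bond 5 stroke→J2  (C2 integral (e out))
bond 6 stroke→R1  (J2: bond 5 brought effort, rest push out)

dq_C2/dt = F_Sf2 + q_C1/8 - q_C2/48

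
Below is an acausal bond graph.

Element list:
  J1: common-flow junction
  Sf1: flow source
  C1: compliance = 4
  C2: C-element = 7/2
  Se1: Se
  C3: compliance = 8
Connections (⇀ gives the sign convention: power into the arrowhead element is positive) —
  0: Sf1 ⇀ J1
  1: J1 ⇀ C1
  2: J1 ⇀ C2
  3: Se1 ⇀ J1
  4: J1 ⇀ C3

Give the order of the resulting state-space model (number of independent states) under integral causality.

#0 |Sf1  (Sf1 (Sf) sets flow on bond)
#3 |J1  (Se1 (Se) sets effort on bond)
#1 |J1  (J1: bond 0 brought flow, rest push out)
#2 |J1  (J1: bond 0 brought flow, rest push out)
#4 |J1  (J1 flow already set via bond 0)

3  (C1, C2, C3 all integral)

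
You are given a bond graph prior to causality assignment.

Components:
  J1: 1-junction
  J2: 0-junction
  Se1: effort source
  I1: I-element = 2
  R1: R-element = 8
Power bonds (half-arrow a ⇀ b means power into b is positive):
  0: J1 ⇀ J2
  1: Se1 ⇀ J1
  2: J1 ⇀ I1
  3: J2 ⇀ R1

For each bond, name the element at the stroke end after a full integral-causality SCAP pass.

b0 →J1
b1 →J1
b2 →I1
b3 →J2

b1 stroke→J1  (source Se1 imposes e)
b2 stroke→I1  (I1 integral (f out))
b0 stroke→J1  (J1 flow already set via bond 2)
b3 stroke→J2  (only one effort-in slot at J2)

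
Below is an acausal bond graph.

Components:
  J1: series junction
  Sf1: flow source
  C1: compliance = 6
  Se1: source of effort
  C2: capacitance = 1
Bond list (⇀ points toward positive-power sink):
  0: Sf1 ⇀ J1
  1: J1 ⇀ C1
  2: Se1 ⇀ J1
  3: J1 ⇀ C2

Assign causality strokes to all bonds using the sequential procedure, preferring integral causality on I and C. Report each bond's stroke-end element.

#0 |Sf1
#1 |J1
#2 |J1
#3 |J1

bond 0 stroke→Sf1  (Sf1: flow source, stroke at near end)
bond 2 stroke→J1  (Se1 fixes effort; stroke away)
bond 1 stroke→J1  (J1: bond 0 brought flow, rest push out)
bond 3 stroke→J1  (J1: bond 0 brought flow, rest push out)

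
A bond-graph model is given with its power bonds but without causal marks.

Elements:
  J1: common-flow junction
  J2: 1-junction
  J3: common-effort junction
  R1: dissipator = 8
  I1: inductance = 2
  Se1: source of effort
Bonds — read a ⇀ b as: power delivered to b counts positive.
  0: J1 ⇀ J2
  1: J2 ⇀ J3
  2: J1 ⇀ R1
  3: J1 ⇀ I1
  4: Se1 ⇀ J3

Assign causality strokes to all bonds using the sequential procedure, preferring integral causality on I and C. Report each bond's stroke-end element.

#4 stroke at J3  (source Se1 imposes e)
#1 stroke at J2  (common-e at J3 fixed by 4)
#0 stroke at J1  (only one flow-in slot at J2)
#3 stroke at I1  (I1 outputs flow p/I1)
#2 stroke at J1  (J1 flow already set via bond 3)

#0 →J1
#1 →J2
#2 →J1
#3 →I1
#4 →J3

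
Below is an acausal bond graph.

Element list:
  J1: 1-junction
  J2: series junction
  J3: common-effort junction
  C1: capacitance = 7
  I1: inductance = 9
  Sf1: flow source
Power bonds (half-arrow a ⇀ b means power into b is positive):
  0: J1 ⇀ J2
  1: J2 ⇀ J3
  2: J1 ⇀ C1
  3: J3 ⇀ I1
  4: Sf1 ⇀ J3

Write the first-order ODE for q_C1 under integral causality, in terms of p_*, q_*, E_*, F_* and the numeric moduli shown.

dq_C1/dt = -F_Sf1 + p_I1/9

bond 4 |Sf1  (Sf1 fixes flow; stroke at Sf1)
bond 2 |J1  (C1 outputs effort q/C1)
bond 0 |J2  (J1: last free bond brings flow in)
bond 1 |J3  (closing 1-jn rule on J2)
bond 3 |I1  (J3 effort already set via bond 1)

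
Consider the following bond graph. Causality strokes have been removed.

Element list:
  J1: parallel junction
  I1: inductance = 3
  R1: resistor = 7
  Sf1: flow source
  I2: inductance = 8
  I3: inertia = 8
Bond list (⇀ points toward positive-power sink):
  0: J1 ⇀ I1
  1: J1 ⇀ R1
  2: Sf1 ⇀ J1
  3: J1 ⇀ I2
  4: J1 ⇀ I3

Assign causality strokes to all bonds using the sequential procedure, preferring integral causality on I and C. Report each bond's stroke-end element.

b0 |I1
b1 |J1
b2 |Sf1
b3 |I2
b4 |I3

bond 2 |Sf1  (Sf1 fixes flow; stroke at Sf1)
bond 0 |I1  (I1: I, integral causality)
bond 3 |I2  (prefer integral on I2)
bond 4 |I3  (I3 outputs flow p/I3)
bond 1 |J1  (closing 0-jn rule on J1)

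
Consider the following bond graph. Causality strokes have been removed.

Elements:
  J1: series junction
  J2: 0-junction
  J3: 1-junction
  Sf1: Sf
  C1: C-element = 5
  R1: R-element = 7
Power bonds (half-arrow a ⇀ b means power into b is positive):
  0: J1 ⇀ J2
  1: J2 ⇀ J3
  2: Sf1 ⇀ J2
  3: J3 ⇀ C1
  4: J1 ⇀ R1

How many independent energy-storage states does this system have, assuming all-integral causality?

#2 stroke→Sf1  (Sf1 (Sf) sets flow on bond)
#3 stroke→J3  (prefer integral on C1)
#1 stroke→J2  (closing 1-jn rule on J3)
#0 stroke→J1  (J2 effort already set via bond 1)
#4 stroke→R1  (J1: last free bond brings flow in)

1  (C1 all integral)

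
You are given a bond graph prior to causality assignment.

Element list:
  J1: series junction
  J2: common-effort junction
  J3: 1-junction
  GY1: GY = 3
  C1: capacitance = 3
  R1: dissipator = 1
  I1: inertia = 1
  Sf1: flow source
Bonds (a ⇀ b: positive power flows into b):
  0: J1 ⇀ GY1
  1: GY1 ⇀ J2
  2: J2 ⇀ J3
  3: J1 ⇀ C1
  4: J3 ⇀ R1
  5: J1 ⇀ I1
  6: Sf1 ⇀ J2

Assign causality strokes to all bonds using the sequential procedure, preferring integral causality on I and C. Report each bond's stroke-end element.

#6 →Sf1  (Sf1 (Sf) sets flow on bond)
#3 →J1  (prefer integral on C1)
#5 →I1  (I1: I, integral causality)
#0 →J1  (J1: bond 5 brought flow, rest push out)
#1 →J2  (GY1: gyrator matches bond 0)
#2 →J3  (J2: bond 1 brought effort, rest push out)
#4 →R1  (J3 needs exactly one f-in)

b0 stroke at J1
b1 stroke at J2
b2 stroke at J3
b3 stroke at J1
b4 stroke at R1
b5 stroke at I1
b6 stroke at Sf1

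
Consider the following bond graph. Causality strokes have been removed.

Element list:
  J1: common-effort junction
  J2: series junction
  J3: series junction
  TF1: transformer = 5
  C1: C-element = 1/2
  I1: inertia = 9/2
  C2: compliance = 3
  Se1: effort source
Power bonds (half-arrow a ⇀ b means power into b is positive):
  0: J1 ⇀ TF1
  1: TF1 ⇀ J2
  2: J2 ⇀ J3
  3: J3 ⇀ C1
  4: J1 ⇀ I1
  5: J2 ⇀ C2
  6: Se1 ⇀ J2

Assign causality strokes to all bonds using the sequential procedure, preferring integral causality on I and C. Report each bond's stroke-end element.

β0 →J1
β1 →TF1
β2 →J2
β3 →J3
β4 →I1
β5 →J2
β6 →J2

#6 |J2  (Se1 fixes effort; stroke away)
#3 |J3  (C1 integral (e out))
#2 |J2  (closing 1-jn rule on J3)
#4 |I1  (I1: I, integral causality)
#0 |J1  (only one effort-in slot at J1)
#1 |TF1  (TF1: transformer flips bond 0)
#5 |J2  (J2: bond 1 brought flow, rest push out)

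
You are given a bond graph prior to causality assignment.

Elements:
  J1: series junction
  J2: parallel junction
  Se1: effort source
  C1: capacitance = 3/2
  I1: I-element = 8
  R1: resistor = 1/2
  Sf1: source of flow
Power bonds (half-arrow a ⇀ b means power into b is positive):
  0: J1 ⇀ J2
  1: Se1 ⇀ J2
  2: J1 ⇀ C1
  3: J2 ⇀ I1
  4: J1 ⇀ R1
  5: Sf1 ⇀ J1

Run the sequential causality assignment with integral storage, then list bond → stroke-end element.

#1 →J2  (Se1: effort source, stroke at far end)
#5 →Sf1  (Sf1 (Sf) sets flow on bond)
#0 →J1  (1-jn J1 has f-setter on 5)
#2 →J1  (1-jn J1 has f-setter on 5)
#4 →J1  (common-f at J1 fixed by 5)
#3 →I1  (J2 effort already set via bond 1)

#0 stroke at J1
#1 stroke at J2
#2 stroke at J1
#3 stroke at I1
#4 stroke at J1
#5 stroke at Sf1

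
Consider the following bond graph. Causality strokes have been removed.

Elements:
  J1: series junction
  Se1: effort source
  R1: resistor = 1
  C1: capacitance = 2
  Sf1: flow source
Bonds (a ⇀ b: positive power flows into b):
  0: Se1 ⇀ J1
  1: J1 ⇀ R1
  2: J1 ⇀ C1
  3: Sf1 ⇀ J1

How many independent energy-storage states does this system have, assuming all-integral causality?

β0 stroke at J1  (Se1: effort source, stroke at far end)
β3 stroke at Sf1  (Sf1 fixes flow; stroke at Sf1)
β1 stroke at J1  (J1: bond 3 brought flow, rest push out)
β2 stroke at J1  (J1 flow already set via bond 3)

1  (C1 all integral)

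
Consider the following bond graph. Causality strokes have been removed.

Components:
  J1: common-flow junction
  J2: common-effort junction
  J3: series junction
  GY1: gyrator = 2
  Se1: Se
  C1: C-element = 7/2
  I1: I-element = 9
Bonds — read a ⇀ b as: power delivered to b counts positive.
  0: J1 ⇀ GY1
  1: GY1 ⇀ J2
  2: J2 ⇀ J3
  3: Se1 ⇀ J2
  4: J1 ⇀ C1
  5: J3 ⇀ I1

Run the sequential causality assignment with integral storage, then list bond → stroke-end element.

b0 →GY1
b1 →GY1
b2 →J3
b3 →J2
b4 →J1
b5 →I1

b3 |J2  (Se1: effort source, stroke at far end)
b1 |GY1  (J2 effort already set via bond 3)
b2 |J3  (0-jn J2 has e-setter on 3)
b5 |I1  (J3 needs exactly one f-in)
b0 |GY1  (GY1 both-in/both-out from 1)
b4 |J1  (J1 flow already set via bond 0)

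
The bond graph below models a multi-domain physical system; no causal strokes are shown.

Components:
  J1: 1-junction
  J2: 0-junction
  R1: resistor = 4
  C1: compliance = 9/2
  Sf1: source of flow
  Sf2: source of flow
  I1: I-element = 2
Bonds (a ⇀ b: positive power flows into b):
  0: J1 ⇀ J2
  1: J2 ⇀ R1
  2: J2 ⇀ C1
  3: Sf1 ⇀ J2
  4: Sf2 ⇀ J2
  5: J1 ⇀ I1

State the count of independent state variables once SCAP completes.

#3 |Sf1  (source Sf1 imposes f)
#4 |Sf2  (source Sf2 imposes f)
#2 |J2  (C1: C, integral causality)
#0 |J1  (common-e at J2 fixed by 2)
#1 |R1  (0-jn J2 has e-setter on 2)
#5 |I1  (closing 1-jn rule on J1)

2  (C1, I1 all integral)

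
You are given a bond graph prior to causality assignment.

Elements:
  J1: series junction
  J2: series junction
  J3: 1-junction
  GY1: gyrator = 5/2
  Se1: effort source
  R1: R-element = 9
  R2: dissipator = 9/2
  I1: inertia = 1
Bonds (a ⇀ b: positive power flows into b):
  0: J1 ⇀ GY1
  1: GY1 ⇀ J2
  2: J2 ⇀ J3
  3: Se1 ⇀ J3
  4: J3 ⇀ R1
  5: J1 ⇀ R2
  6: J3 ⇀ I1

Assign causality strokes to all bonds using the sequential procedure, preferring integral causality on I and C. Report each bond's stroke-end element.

bond 0 stroke→J1
bond 1 stroke→J2
bond 2 stroke→J3
bond 3 stroke→J3
bond 4 stroke→J3
bond 5 stroke→R2
bond 6 stroke→I1

β3 stroke at J3  (Se1: effort source, stroke at far end)
β6 stroke at I1  (prefer integral on I1)
β2 stroke at J3  (J3 flow already set via bond 6)
β4 stroke at J3  (J3 flow already set via bond 6)
β1 stroke at J2  (1-jn J2 has f-setter on 2)
β0 stroke at J1  (through GY1, causality inverts; strokes same side of GY1)
β5 stroke at R2  (only one flow-in slot at J1)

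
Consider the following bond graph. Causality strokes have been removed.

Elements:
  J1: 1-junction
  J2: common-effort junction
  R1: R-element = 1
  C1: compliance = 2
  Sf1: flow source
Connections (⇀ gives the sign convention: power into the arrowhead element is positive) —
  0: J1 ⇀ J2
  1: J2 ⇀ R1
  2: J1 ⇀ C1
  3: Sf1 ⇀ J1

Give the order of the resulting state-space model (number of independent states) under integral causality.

1  (C1 all integral)

β3 stroke at Sf1  (Sf1 (Sf) sets flow on bond)
β0 stroke at J1  (common-f at J1 fixed by 3)
β2 stroke at J1  (J1 flow already set via bond 3)
β1 stroke at J2  (only one effort-in slot at J2)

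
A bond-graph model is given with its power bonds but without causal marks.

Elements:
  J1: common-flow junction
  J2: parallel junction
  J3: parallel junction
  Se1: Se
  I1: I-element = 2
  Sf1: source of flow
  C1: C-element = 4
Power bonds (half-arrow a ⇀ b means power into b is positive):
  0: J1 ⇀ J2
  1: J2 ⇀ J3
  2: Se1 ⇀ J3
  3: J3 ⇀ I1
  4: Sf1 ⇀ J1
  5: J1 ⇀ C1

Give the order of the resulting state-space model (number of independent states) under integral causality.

b2 →J3  (Se1 fixes effort; stroke away)
b4 →Sf1  (source Sf1 imposes f)
b0 →J1  (common-f at J1 fixed by 4)
b5 →J1  (J1: bond 4 brought flow, rest push out)
b1 →J2  (J2: last free bond brings effort in)
b3 →I1  (J3 effort already set via bond 2)

2  (C1, I1 all integral)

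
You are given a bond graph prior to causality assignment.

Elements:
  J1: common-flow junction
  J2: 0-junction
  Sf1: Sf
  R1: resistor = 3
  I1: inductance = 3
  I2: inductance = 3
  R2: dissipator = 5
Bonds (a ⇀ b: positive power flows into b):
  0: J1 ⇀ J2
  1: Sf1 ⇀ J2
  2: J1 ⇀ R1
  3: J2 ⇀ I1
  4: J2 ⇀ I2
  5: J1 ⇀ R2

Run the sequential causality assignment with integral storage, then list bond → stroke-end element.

β1 stroke at Sf1  (Sf1 (Sf) sets flow on bond)
β3 stroke at I1  (I1: I, integral causality)
β4 stroke at I2  (I2 integral (f out))
β0 stroke at J2  (J2 needs exactly one e-in)
β2 stroke at J1  (J1: bond 0 brought flow, rest push out)
β5 stroke at J1  (common-f at J1 fixed by 0)

b0 |J2
b1 |Sf1
b2 |J1
b3 |I1
b4 |I2
b5 |J1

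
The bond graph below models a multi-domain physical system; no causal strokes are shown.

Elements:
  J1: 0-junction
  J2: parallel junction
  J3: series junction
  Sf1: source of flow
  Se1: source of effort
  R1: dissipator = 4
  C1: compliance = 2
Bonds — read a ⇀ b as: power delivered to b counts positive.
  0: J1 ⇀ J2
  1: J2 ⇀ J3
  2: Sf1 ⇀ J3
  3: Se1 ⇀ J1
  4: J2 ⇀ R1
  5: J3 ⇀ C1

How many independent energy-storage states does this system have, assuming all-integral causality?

β2 stroke→Sf1  (Sf1: flow source, stroke at near end)
β3 stroke→J1  (Se1 (Se) sets effort on bond)
β0 stroke→J2  (common-e at J1 fixed by 3)
β1 stroke→J3  (common-e at J2 fixed by 0)
β4 stroke→R1  (J2: bond 0 brought effort, rest push out)
β5 stroke→J3  (J3 flow already set via bond 2)

1  (C1 all integral)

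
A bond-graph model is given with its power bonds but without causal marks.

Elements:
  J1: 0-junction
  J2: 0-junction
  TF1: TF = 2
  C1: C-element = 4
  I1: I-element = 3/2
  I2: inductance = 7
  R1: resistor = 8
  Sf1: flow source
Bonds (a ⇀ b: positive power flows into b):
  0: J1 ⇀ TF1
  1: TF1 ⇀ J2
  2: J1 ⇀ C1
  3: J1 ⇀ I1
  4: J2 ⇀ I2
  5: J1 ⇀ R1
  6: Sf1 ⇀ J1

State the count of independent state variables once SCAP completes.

3  (C1, I1, I2 all integral)

β6 stroke→Sf1  (Sf1 fixes flow; stroke at Sf1)
β2 stroke→J1  (C1: C, integral causality)
β0 stroke→TF1  (J1 effort already set via bond 2)
β3 stroke→I1  (J1 effort already set via bond 2)
β5 stroke→R1  (J1: bond 2 brought effort, rest push out)
β1 stroke→J2  (TF1: transformer flips bond 0)
β4 stroke→I2  (common-e at J2 fixed by 1)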